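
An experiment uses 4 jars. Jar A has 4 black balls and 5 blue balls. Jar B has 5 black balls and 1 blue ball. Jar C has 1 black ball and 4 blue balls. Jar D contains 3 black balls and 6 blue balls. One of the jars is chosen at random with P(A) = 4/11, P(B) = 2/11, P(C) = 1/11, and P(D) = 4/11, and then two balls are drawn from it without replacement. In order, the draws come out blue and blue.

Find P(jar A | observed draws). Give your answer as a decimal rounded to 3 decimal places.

0.329

For each hypothesis, P(data | H) works out to: P(data | jar A) = (5/9)(4/8) = 5/18; P(data | jar B) = (1/6)(0/5) = 0; P(data | jar C) = (4/5)(3/4) = 3/5; P(data | jar D) = (6/9)(5/8) = 5/12.
The prior-weighted likelihoods are 4/11 · 5/18 = 10/99, 2/11 · 0 = 0, 1/11 · 3/5 = 3/55, 4/11 · 5/12 = 5/33; summing to 152/495.
So P(jar A | data) = (10/99) / (152/495) = 25/76.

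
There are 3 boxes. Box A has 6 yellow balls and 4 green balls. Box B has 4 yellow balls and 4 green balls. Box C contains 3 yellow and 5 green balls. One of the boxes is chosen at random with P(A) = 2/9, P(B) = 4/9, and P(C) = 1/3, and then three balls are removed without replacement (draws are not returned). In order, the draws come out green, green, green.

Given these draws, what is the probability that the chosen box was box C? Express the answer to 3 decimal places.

0.603

Compute the likelihood of the observed sequence for each case: P(data | box A) = (4/10)(3/9)(2/8) = 0.033333; P(data | box B) = (4/8)(3/7)(2/6) = 0.071429; P(data | box C) = (5/8)(4/7)(3/6) = 0.17857.
Weighting by the prior gives 2/9 · 0.033333 = 0.0074074, 4/9 · 0.071429 = 0.031746, 1/3 · 0.17857 = 0.059524; these sum to 0.098677.
So P(box C | data) = (0.059524) / (0.098677) = 0.60322.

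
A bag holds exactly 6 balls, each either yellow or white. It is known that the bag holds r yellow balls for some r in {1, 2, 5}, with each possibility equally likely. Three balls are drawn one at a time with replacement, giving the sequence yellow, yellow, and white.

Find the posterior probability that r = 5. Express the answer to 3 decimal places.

The likelihood of the observed sequence under each hypothesis: P(data | r = 1) = (1/6)(1/6)(5/6) = 5/216; P(data | r = 2) = (2/6)(2/6)(4/6) = 2/27; P(data | r = 5) = (5/6)(5/6)(1/6) = 25/216.
The prior-weighted likelihoods are 1/3 · 5/216 = 5/648, 1/3 · 2/27 = 2/81, 1/3 · 25/216 = 25/648; these sum to 23/324.
Therefore the posterior P(r = 5 | data) = (25/648) / (23/324) = 25/46.

0.543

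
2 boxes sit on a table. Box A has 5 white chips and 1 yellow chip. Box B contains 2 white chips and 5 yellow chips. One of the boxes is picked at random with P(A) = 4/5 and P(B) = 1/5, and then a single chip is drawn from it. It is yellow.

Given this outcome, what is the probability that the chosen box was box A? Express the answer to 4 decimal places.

For each hypothesis, P(data | H) works out to: P(data | box A) = (1/6) = 1/6; P(data | box B) = (5/7) = 5/7.
The prior-weighted likelihoods are 4/5 · 1/6 = 2/15, 1/5 · 5/7 = 1/7; summing to 29/105.
Therefore the posterior P(box A | data) = (2/15) / (29/105) = 14/29.

0.4828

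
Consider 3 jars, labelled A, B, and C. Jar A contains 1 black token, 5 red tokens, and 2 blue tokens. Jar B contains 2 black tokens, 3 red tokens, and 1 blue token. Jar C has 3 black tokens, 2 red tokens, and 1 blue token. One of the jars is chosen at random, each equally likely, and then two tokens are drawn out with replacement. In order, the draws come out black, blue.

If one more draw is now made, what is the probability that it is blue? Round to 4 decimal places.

0.1820

The likelihood of the observed sequence under each hypothesis: P(data | jar A) = (1/8)(2/8) = 1/32; P(data | jar B) = (2/6)(1/6) = 1/18; P(data | jar C) = (3/6)(1/6) = 1/12.
Weighting by the prior gives 1/3 · 1/32 = 1/96, 1/3 · 1/18 = 1/54, 1/3 · 1/12 = 1/36; these sum to 49/864.
The posterior is then P(jar A | data) = 9/49, P(jar B | data) = 16/49, P(jar C | data) = 24/49.
So P(blue next | data) = Σ P(blue next | H) P(H | data) = (1/4)(9/49) + (1/6)(16/49) + (1/6)(24/49) = 107/588.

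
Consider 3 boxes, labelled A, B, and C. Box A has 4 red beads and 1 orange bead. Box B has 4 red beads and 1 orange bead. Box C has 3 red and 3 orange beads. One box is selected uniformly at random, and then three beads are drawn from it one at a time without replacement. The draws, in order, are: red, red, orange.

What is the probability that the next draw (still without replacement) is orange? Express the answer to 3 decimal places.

0.182

Under each hypothesis, the probability of the observed sequence is: P(data | box A) = (4/5)(3/4)(1/3) = 1/5; P(data | box B) = (4/5)(3/4)(1/3) = 1/5; P(data | box C) = (3/6)(2/5)(3/4) = 3/20.
Multiplying each by its prior: 1/3 · 1/5 = 1/15, 1/3 · 1/5 = 1/15, 1/3 · 3/20 = 1/20; these sum to 11/60.
The posterior is then P(box A | data) = 4/11, P(box B | data) = 4/11, P(box C | data) = 3/11.
The predictive probability is P(orange next | data) = (0)(4/11) + (0)(4/11) + (2/3)(3/11) = 2/11.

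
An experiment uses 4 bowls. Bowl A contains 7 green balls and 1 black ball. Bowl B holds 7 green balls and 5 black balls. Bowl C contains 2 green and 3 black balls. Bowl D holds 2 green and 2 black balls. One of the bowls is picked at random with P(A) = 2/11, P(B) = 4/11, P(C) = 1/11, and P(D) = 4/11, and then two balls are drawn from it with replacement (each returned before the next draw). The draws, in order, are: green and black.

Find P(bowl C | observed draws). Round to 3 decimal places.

Compute the likelihood of the observed sequence for each case: P(data | bowl A) = (7/8)(1/8) = 0.10938; P(data | bowl B) = (7/12)(5/12) = 0.24306; P(data | bowl C) = (2/5)(3/5) = 0.24; P(data | bowl D) = (2/4)(2/4) = 0.25.
Weighting by the prior gives 2/11 · 0.10938 = 0.019886, 4/11 · 0.24306 = 0.088384, 1/11 · 0.24 = 0.021818, 4/11 · 0.25 = 0.090909; with total 0.221.
So P(bowl C | data) = (0.021818) / (0.221) = 0.098726.

0.099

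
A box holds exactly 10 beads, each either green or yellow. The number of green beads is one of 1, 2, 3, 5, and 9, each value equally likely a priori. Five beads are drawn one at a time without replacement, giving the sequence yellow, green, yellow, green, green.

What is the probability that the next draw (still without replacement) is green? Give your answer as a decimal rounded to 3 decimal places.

0.331

Under each hypothesis, the probability of the observed sequence is: P(data | r = 1) = (9/10)(1/9)(8/8)(0/7) = 0; P(data | r = 2) = (8/10)(2/9)(7/8)(1/7)(0/6) = 0; P(data | r = 3) = (7/10)(3/9)(6/8)(2/7)(1/6) = 0.0083333; P(data | r = 5) = (5/10)(5/9)(4/8)(4/7)(3/6) = 0.039683; P(data | r = 9) = (1/10)(9/9)(0/8) = 0.
Multiplying each by its prior: 1/5 · 0 = 0, 1/5 · 0 = 0, 1/5 · 0.0083333 = 0.0016667, 1/5 · 0.039683 = 0.0079365, 1/5 · 0 = 0; with total 0.0096032.
The posterior is then P(r = 1 | data) = 0, P(r = 2 | data) = 0, P(r = 3 | data) = 0.17355, P(r = 5 | data) = 0.82645, P(r = 9 | data) = 0.
The predictive probability is P(green next | data) = (0)(0.17355) + (2/5)(0.82645) = 0.33058.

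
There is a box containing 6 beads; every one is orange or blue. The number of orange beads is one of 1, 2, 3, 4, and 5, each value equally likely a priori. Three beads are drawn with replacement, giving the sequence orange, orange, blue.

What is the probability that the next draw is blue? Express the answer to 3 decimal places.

0.411

The likelihood of the observed sequence under each hypothesis: P(data | r = 1) = (1/6)(1/6)(5/6) = 5/216; P(data | r = 2) = (2/6)(2/6)(4/6) = 2/27; P(data | r = 3) = (3/6)(3/6)(3/6) = 1/8; P(data | r = 4) = (4/6)(4/6)(2/6) = 4/27; P(data | r = 5) = (5/6)(5/6)(1/6) = 25/216.
The prior-weighted likelihoods are 1/5 · 5/216 = 1/216, 1/5 · 2/27 = 2/135, 1/5 · 1/8 = 1/40, 1/5 · 4/27 = 4/135, 1/5 · 25/216 = 5/216; these sum to 7/72.
The posterior is then P(r = 1 | data) = 1/21, P(r = 2 | data) = 16/105, P(r = 3 | data) = 9/35, P(r = 4 | data) = 32/105, P(r = 5 | data) = 5/21.
So P(blue next | data) = Σ P(blue next | H) P(H | data) = (5/6)(1/21) + (2/3)(16/105) + (1/2)(9/35) + (1/3)(32/105) + (1/6)(5/21) = 37/90.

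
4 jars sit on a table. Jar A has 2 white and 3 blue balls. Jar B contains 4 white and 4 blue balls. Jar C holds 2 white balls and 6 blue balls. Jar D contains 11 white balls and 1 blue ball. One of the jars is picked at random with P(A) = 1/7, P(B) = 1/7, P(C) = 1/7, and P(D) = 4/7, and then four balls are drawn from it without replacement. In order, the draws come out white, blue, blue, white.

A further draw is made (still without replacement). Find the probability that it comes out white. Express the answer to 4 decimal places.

For each hypothesis, P(data | H) works out to: P(data | jar A) = (2/5)(3/4)(2/3)(1/2) = 1/10; P(data | jar B) = (4/8)(4/7)(3/6)(3/5) = 3/35; P(data | jar C) = (2/8)(6/7)(5/6)(1/5) = 1/28; P(data | jar D) = (11/12)(1/11)(0/10) = 0.
Weighting by the prior gives 1/7 · 1/10 = 1/70, 1/7 · 3/35 = 3/245, 1/7 · 1/28 = 1/196, 4/7 · 0 = 0; summing to 31/980.
The posterior is then P(jar A | data) = 14/31, P(jar B | data) = 12/31, P(jar C | data) = 5/31, P(jar D | data) = 0.
The predictive probability is P(white next | data) = (0)(14/31) + (1/2)(12/31) + (0)(5/31) = 6/31.

0.1935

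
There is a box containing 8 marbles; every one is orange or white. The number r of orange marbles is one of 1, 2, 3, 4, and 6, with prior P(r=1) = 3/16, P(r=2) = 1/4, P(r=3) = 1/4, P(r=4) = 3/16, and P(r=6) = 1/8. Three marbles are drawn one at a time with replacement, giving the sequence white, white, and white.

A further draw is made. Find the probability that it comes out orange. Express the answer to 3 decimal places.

0.246

For each hypothesis, P(data | H) works out to: P(data | r = 1) = (7/8)(7/8)(7/8) = 0.66992; P(data | r = 2) = (6/8)(6/8)(6/8) = 0.42188; P(data | r = 3) = (5/8)(5/8)(5/8) = 0.24414; P(data | r = 4) = (4/8)(4/8)(4/8) = 0.125; P(data | r = 6) = (2/8)(2/8)(2/8) = 0.015625.
Multiplying each by its prior: 3/16 · 0.66992 = 0.12561, 1/4 · 0.42188 = 0.10547, 1/4 · 0.24414 = 0.061035, 3/16 · 0.125 = 0.023438, 1/8 · 0.015625 = 0.0019531; these sum to 0.3175.
The posterior is then P(r = 1 | data) = 0.39562, P(r = 2 | data) = 0.33218, P(r = 3 | data) = 0.19223, P(r = 4 | data) = 0.073818, P(r = 6 | data) = 0.0061515.
The predictive probability is P(orange next | data) = (1/8)(0.39562) + (1/4)(0.33218) + (3/8)(0.19223) + (1/2)(0.073818) + (3/4)(0.0061515) = 0.24611.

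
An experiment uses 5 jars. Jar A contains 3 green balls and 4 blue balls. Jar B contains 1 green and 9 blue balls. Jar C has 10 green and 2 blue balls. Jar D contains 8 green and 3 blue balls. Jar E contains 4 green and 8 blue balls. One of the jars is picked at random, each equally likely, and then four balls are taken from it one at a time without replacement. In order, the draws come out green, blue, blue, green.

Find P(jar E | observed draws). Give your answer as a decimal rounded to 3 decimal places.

Compute the likelihood of the observed sequence for each case: P(data | jar A) = (3/7)(4/6)(3/5)(2/4) = 0.085714; P(data | jar B) = (1/10)(9/9)(8/8)(0/7) = 0; P(data | jar C) = (10/12)(2/11)(1/10)(9/9) = 0.015152; P(data | jar D) = (8/11)(3/10)(2/9)(7/8) = 0.042424; P(data | jar E) = (4/12)(8/11)(7/10)(3/9) = 0.056566.
Weighting by the prior gives 1/5 · 0.085714 = 0.017143, 1/5 · 0 = 0, 1/5 · 0.015152 = 0.0030303, 1/5 · 0.042424 = 0.0084848, 1/5 · 0.056566 = 0.011313; with total 0.039971.
Therefore the posterior P(jar E | data) = (0.011313) / (0.039971) = 0.28303.

0.283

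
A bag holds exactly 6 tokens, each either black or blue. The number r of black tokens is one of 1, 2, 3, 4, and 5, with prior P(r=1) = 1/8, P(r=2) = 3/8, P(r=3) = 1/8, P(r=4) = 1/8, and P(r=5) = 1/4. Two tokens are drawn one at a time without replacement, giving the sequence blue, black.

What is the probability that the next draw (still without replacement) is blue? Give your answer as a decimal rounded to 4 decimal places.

0.5268

Under each hypothesis, the probability of the observed sequence is: P(data | r = 1) = (5/6)(1/5) = 1/6; P(data | r = 2) = (4/6)(2/5) = 4/15; P(data | r = 3) = (3/6)(3/5) = 3/10; P(data | r = 4) = (2/6)(4/5) = 4/15; P(data | r = 5) = (1/6)(5/5) = 1/6.
Weighting by the prior gives 1/8 · 1/6 = 1/48, 3/8 · 4/15 = 1/10, 1/8 · 3/10 = 3/80, 1/8 · 4/15 = 1/30, 1/4 · 1/6 = 1/24; with total 7/30.
Dividing through by the total gives posterior P(r = 1 | data) = 5/56, P(r = 2 | data) = 3/7, P(r = 3 | data) = 9/56, P(r = 4 | data) = 1/7, P(r = 5 | data) = 5/28.
So P(blue next | data) = Σ P(blue next | H) P(H | data) = (1)(5/56) + (3/4)(3/7) + (1/2)(9/56) + (1/4)(1/7) + (0)(5/28) = 59/112.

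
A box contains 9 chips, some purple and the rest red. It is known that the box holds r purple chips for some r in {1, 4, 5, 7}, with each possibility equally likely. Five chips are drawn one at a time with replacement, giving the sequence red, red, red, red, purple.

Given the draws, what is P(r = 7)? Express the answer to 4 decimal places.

0.0140

The likelihood of the observed sequence under each hypothesis: P(data | r = 1) = (8/9)(8/9)(8/9)(8/9)(1/9) = 0.069366; P(data | r = 4) = (5/9)(5/9)(5/9)(5/9)(4/9) = 0.042338; P(data | r = 5) = (4/9)(4/9)(4/9)(4/9)(5/9) = 0.021677; P(data | r = 7) = (2/9)(2/9)(2/9)(2/9)(7/9) = 0.0018967.
Multiplying each by its prior: 1/4 · 0.069366 = 0.017342, 1/4 · 0.042338 = 0.010584, 1/4 · 0.021677 = 0.0054192, 1/4 · 0.0018967 = 0.00047418; these sum to 0.033819.
So P(r = 7 | data) = (0.00047418) / (0.033819) = 0.014021.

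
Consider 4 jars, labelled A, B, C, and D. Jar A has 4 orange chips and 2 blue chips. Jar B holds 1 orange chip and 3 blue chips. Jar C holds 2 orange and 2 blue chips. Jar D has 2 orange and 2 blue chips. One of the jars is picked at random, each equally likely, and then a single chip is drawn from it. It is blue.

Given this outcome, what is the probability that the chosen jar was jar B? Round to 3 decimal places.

The likelihood of this draw under each hypothesis: P(data | jar A) = (2/6) = 1/3; P(data | jar B) = (3/4) = 3/4; P(data | jar C) = (2/4) = 1/2; P(data | jar D) = (2/4) = 1/2.
Weighting by the prior gives 1/4 · 1/3 = 1/12, 1/4 · 3/4 = 3/16, 1/4 · 1/2 = 1/8, 1/4 · 1/2 = 1/8; summing to 25/48.
Therefore the posterior P(jar B | data) = (3/16) / (25/48) = 9/25.

0.360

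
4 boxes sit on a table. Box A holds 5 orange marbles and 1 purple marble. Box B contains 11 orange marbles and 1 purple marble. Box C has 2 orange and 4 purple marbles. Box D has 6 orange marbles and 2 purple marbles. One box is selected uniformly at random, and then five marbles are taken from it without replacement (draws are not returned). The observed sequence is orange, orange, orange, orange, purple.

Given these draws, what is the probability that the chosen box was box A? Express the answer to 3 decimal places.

For each hypothesis, P(data | H) works out to: P(data | box A) = (5/6)(4/5)(3/4)(2/3)(1/2) = 1/6; P(data | box B) = (11/12)(10/11)(9/10)(8/9)(1/8) = 1/12; P(data | box C) = (2/6)(1/5)(0/4) = 0; P(data | box D) = (6/8)(5/7)(4/6)(3/5)(2/4) = 3/28.
Multiplying each by its prior: 1/4 · 1/6 = 1/24, 1/4 · 1/12 = 1/48, 1/4 · 0 = 0, 1/4 · 3/28 = 3/112; with total 5/56.
So P(box A | data) = (1/24) / (5/56) = 7/15.

0.467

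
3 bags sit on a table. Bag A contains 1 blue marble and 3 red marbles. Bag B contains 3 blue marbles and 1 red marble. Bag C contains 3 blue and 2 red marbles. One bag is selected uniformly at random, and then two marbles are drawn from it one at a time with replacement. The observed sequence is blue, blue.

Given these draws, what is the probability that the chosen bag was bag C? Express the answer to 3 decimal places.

For each hypothesis, P(data | H) works out to: P(data | bag A) = (1/4)(1/4) = 1/16; P(data | bag B) = (3/4)(3/4) = 9/16; P(data | bag C) = (3/5)(3/5) = 9/25.
Multiplying each by its prior: 1/3 · 1/16 = 1/48, 1/3 · 9/16 = 3/16, 1/3 · 9/25 = 3/25; these sum to 197/600.
By Bayes' rule, P(bag C | data) = (3/25) / (197/600) = 72/197.

0.365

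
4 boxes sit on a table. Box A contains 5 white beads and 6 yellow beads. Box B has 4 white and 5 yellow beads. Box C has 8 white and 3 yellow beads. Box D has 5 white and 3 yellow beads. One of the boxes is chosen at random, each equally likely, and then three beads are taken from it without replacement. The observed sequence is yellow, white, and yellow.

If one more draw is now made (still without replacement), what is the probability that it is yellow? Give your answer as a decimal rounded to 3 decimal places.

0.400

For each hypothesis, P(data | H) works out to: P(data | box A) = (6/11)(5/10)(5/9) = 0.15152; P(data | box B) = (5/9)(4/8)(4/7) = 0.15873; P(data | box C) = (3/11)(8/10)(2/9) = 0.048485; P(data | box D) = (3/8)(5/7)(2/6) = 0.089286.
Weighting by the prior gives 1/4 · 0.15152 = 0.037879, 1/4 · 0.15873 = 0.039683, 1/4 · 0.048485 = 0.012121, 1/4 · 0.089286 = 0.022321; summing to 0.112.
Normalising, the posterior is P(box A | data) = 0.33819, P(box B | data) = 0.3543, P(box C | data) = 0.10822, P(box D | data) = 0.19929.
Averaging over the posterior, P(yellow next | data) = (1/2)(0.33819) + (1/2)(0.3543) + (1/8)(0.10822) + (1/5)(0.19929) = 0.39963.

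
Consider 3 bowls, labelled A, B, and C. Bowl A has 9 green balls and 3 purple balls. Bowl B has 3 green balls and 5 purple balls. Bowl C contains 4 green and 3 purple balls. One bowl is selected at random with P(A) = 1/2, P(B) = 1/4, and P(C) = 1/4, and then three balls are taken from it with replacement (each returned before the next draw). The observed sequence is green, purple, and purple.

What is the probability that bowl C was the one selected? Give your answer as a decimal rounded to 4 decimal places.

Compute the likelihood of the observed sequence for each case: P(data | bowl A) = (9/12)(3/12)(3/12) = 0.046875; P(data | bowl B) = (3/8)(5/8)(5/8) = 0.14648; P(data | bowl C) = (4/7)(3/7)(3/7) = 0.10496.
Multiplying each by its prior: 1/2 · 0.046875 = 0.023438, 1/4 · 0.14648 = 0.036621, 1/4 · 0.10496 = 0.026239; with total 0.086298.
Therefore the posterior P(bowl C | data) = (0.026239) / (0.086298) = 0.30405.

0.3041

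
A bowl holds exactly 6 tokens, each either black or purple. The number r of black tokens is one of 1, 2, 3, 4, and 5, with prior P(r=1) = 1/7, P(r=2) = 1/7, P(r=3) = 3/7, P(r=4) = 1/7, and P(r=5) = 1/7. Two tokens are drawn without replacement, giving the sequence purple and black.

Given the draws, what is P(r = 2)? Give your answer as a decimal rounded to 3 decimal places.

Compute the likelihood of the observed sequence for each case: P(data | r = 1) = (5/6)(1/5) = 1/6; P(data | r = 2) = (4/6)(2/5) = 4/15; P(data | r = 3) = (3/6)(3/5) = 3/10; P(data | r = 4) = (2/6)(4/5) = 4/15; P(data | r = 5) = (1/6)(5/5) = 1/6.
Multiplying each by its prior: 1/7 · 1/6 = 1/42, 1/7 · 4/15 = 4/105, 3/7 · 3/10 = 9/70, 1/7 · 4/15 = 4/105, 1/7 · 1/6 = 1/42; summing to 53/210.
Therefore the posterior P(r = 2 | data) = (4/105) / (53/210) = 8/53.

0.151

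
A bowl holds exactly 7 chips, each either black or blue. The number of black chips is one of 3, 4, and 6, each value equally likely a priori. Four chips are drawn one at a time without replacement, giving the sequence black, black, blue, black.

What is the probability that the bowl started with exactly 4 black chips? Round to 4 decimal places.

Compute the likelihood of the observed sequence for each case: P(data | r = 3) = (3/7)(2/6)(4/5)(1/4) = 1/35; P(data | r = 4) = (4/7)(3/6)(3/5)(2/4) = 3/35; P(data | r = 6) = (6/7)(5/6)(1/5)(4/4) = 1/7.
Weighting by the prior gives 1/3 · 1/35 = 1/105, 1/3 · 3/35 = 1/35, 1/3 · 1/7 = 1/21; with total 3/35.
Therefore the posterior P(r = 4 | data) = (1/35) / (3/35) = 1/3.

0.3333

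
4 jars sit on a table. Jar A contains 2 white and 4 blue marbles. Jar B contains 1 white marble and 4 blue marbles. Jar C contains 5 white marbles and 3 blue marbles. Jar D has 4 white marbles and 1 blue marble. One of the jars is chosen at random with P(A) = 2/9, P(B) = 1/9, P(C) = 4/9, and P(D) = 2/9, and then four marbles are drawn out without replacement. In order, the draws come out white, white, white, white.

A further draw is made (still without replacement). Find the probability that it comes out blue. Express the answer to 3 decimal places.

Under each hypothesis, the probability of the observed sequence is: P(data | jar A) = (2/6)(1/5)(0/4) = 0; P(data | jar B) = (1/5)(0/4) = 0; P(data | jar C) = (5/8)(4/7)(3/6)(2/5) = 1/14; P(data | jar D) = (4/5)(3/4)(2/3)(1/2) = 1/5.
Weighting by the prior gives 2/9 · 0 = 0, 1/9 · 0 = 0, 4/9 · 1/14 = 2/63, 2/9 · 1/5 = 2/45; summing to 8/105.
Dividing through by the total gives posterior P(jar A | data) = 0, P(jar B | data) = 0, P(jar C | data) = 5/12, P(jar D | data) = 7/12.
So P(blue next | data) = Σ P(blue next | H) P(H | data) = (3/4)(5/12) + (1)(7/12) = 43/48.

0.896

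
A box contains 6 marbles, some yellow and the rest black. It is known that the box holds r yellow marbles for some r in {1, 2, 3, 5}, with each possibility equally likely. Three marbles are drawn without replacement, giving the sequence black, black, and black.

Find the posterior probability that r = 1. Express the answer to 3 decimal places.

0.667

The likelihood of the observed sequence under each hypothesis: P(data | r = 1) = (5/6)(4/5)(3/4) = 1/2; P(data | r = 2) = (4/6)(3/5)(2/4) = 1/5; P(data | r = 3) = (3/6)(2/5)(1/4) = 1/20; P(data | r = 5) = (1/6)(0/5) = 0.
Multiplying each by its prior: 1/4 · 1/2 = 1/8, 1/4 · 1/5 = 1/20, 1/4 · 1/20 = 1/80, 1/4 · 0 = 0; these sum to 3/16.
Therefore the posterior P(r = 1 | data) = (1/8) / (3/16) = 2/3.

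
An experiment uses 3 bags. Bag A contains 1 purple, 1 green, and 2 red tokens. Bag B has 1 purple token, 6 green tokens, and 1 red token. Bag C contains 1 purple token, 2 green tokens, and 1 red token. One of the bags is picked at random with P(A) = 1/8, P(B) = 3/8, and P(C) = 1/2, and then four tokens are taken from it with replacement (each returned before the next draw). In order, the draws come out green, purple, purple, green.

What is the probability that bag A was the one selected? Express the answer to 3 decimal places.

For each hypothesis, P(data | H) works out to: P(data | bag A) = (1/4)(1/4)(1/4)(1/4) = 0.0039062; P(data | bag B) = (6/8)(1/8)(1/8)(6/8) = 0.0087891; P(data | bag C) = (2/4)(1/4)(1/4)(2/4) = 0.015625.
The prior-weighted likelihoods are 1/8 · 0.0039062 = 0.00048828, 3/8 · 0.0087891 = 0.0032959, 1/2 · 0.015625 = 0.0078125; with total 0.011597.
By Bayes' rule, P(bag A | data) = (0.00048828) / (0.011597) = 0.042105.

0.042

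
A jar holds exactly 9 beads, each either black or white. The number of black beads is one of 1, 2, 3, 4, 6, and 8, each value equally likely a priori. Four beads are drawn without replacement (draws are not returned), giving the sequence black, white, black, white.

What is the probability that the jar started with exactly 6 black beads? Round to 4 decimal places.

The likelihood of the observed sequence under each hypothesis: P(data | r = 1) = (1/9)(8/8)(0/7) = 0; P(data | r = 2) = (2/9)(7/8)(1/7)(6/6) = 1/36; P(data | r = 3) = (3/9)(6/8)(2/7)(5/6) = 5/84; P(data | r = 4) = (4/9)(5/8)(3/7)(4/6) = 5/63; P(data | r = 6) = (6/9)(3/8)(5/7)(2/6) = 5/84; P(data | r = 8) = (8/9)(1/8)(7/7)(0/6) = 0.
Multiplying each by its prior: 1/6 · 0 = 0, 1/6 · 1/36 = 1/216, 1/6 · 5/84 = 5/504, 1/6 · 5/63 = 5/378, 1/6 · 5/84 = 5/504, 1/6 · 0 = 0; summing to 19/504.
By Bayes' rule, P(r = 6 | data) = (5/504) / (19/504) = 5/19.

0.2632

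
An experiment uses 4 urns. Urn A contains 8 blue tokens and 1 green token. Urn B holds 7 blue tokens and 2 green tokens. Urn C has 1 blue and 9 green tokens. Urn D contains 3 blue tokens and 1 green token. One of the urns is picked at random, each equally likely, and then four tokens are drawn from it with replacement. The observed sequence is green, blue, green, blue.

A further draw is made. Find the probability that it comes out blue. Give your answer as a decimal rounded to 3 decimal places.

Compute the likelihood of the observed sequence for each case: P(data | urn A) = (1/9)(8/9)(1/9)(8/9) = 0.0097546; P(data | urn B) = (2/9)(7/9)(2/9)(7/9) = 0.029873; P(data | urn C) = (9/10)(1/10)(9/10)(1/10) = 0.0081; P(data | urn D) = (1/4)(3/4)(1/4)(3/4) = 0.035156.
The prior-weighted likelihoods are 1/4 · 0.0097546 = 0.0024387, 1/4 · 0.029873 = 0.0074684, 1/4 · 0.0081 = 0.002025, 1/4 · 0.035156 = 0.0087891; these sum to 0.020721.
Dividing through by the total gives posterior P(urn A | data) = 0.11769, P(urn B | data) = 0.36042, P(urn C | data) = 0.097727, P(urn D | data) = 0.42416.
The predictive probability is P(blue next | data) = (8/9)(0.11769) + (7/9)(0.36042) + (1/10)(0.097727) + (3/4)(0.42416) = 0.71284.

0.713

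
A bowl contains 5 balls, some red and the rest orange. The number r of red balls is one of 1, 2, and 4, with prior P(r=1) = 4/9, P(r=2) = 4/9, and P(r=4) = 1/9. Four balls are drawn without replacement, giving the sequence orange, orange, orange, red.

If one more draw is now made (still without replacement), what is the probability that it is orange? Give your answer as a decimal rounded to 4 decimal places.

0.6667

Under each hypothesis, the probability of the observed sequence is: P(data | r = 1) = (4/5)(3/4)(2/3)(1/2) = 1/5; P(data | r = 2) = (3/5)(2/4)(1/3)(2/2) = 1/10; P(data | r = 4) = (1/5)(0/4) = 0.
The prior-weighted likelihoods are 4/9 · 1/5 = 4/45, 4/9 · 1/10 = 2/45, 1/9 · 0 = 0; summing to 2/15.
The posterior is then P(r = 1 | data) = 2/3, P(r = 2 | data) = 1/3, P(r = 4 | data) = 0.
So P(orange next | data) = Σ P(orange next | H) P(H | data) = (1)(2/3) + (0)(1/3) = 2/3.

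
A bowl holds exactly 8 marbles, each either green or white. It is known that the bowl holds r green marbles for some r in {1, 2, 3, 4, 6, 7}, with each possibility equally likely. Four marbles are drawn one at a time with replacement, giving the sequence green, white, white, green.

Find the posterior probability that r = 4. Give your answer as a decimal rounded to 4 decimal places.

Under each hypothesis, the probability of the observed sequence is: P(data | r = 1) = (1/8)(7/8)(7/8)(1/8) = 0.011963; P(data | r = 2) = (2/8)(6/8)(6/8)(2/8) = 0.035156; P(data | r = 3) = (3/8)(5/8)(5/8)(3/8) = 0.054932; P(data | r = 4) = (4/8)(4/8)(4/8)(4/8) = 0.0625; P(data | r = 6) = (6/8)(2/8)(2/8)(6/8) = 0.035156; P(data | r = 7) = (7/8)(1/8)(1/8)(7/8) = 0.011963.
Weighting by the prior gives 1/6 · 0.011963 = 0.0019938, 1/6 · 0.035156 = 0.0058594, 1/6 · 0.054932 = 0.0091553, 1/6 · 0.0625 = 0.010417, 1/6 · 0.035156 = 0.0058594, 1/6 · 0.011963 = 0.0019938; with total 0.035278.
Hence P(r = 4 | data) = (0.010417) / (0.035278) = 0.29527.

0.2953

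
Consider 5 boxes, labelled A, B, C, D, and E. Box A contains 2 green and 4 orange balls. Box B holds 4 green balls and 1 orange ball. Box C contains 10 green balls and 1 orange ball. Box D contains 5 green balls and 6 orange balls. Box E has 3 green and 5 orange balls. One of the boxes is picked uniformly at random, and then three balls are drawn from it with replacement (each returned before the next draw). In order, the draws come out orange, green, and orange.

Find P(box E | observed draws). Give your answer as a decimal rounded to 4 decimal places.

For each hypothesis, P(data | H) works out to: P(data | box A) = (4/6)(2/6)(4/6) = 0.14815; P(data | box B) = (1/5)(4/5)(1/5) = 0.032; P(data | box C) = (1/11)(10/11)(1/11) = 0.0075131; P(data | box D) = (6/11)(5/11)(6/11) = 0.13524; P(data | box E) = (5/8)(3/8)(5/8) = 0.14648.
The prior-weighted likelihoods are 1/5 · 0.14815 = 0.02963, 1/5 · 0.032 = 0.0064, 1/5 · 0.0075131 = 0.0015026, 1/5 · 0.13524 = 0.027047, 1/5 · 0.14648 = 0.029297; summing to 0.093876.
By Bayes' rule, P(box E | data) = (0.029297) / (0.093876) = 0.31208.

0.3121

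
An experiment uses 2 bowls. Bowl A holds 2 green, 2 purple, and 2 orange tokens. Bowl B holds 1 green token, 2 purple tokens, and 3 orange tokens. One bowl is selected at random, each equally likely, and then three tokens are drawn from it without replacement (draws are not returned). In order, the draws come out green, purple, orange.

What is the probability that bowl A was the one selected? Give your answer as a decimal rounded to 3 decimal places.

Compute the likelihood of the observed sequence for each case: P(data | bowl A) = (2/6)(2/5)(2/4) = 1/15; P(data | bowl B) = (1/6)(2/5)(3/4) = 1/20.
The prior-weighted likelihoods are 1/2 · 1/15 = 1/30, 1/2 · 1/20 = 1/40; summing to 7/120.
Therefore the posterior P(bowl A | data) = (1/30) / (7/120) = 4/7.

0.571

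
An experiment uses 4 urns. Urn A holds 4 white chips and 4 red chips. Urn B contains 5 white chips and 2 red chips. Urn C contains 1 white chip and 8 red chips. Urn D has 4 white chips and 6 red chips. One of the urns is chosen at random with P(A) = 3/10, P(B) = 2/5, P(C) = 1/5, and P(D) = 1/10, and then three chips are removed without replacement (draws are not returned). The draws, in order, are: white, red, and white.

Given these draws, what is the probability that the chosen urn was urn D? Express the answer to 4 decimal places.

Compute the likelihood of the observed sequence for each case: P(data | urn A) = (4/8)(4/7)(3/6) = 0.14286; P(data | urn B) = (5/7)(2/6)(4/5) = 0.19048; P(data | urn C) = (1/9)(8/8)(0/7) = 0; P(data | urn D) = (4/10)(6/9)(3/8) = 0.1.
Weighting by the prior gives 3/10 · 0.14286 = 0.042857, 2/5 · 0.19048 = 0.07619, 1/5 · 0 = 0, 1/10 · 0.1 = 0.01; with total 0.12905.
Therefore the posterior P(urn D | data) = (0.01) / (0.12905) = 0.077491.

0.0775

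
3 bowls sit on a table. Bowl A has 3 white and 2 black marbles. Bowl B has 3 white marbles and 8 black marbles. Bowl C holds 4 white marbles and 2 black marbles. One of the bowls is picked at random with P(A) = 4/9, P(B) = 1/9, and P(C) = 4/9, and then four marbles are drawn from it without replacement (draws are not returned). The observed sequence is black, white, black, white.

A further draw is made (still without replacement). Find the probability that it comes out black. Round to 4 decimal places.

0.0513

Compute the likelihood of the observed sequence for each case: P(data | bowl A) = (2/5)(3/4)(1/3)(2/2) = 0.1; P(data | bowl B) = (8/11)(3/10)(7/9)(2/8) = 0.042424; P(data | bowl C) = (2/6)(4/5)(1/4)(3/3) = 0.066667.
Weighting by the prior gives 4/9 · 0.1 = 0.044444, 1/9 · 0.042424 = 0.0047138, 4/9 · 0.066667 = 0.02963; with total 0.078788.
The posterior is then P(bowl A | data) = 0.5641, P(bowl B | data) = 0.059829, P(bowl C | data) = 0.37607.
The predictive probability is P(black next | data) = (0)(0.5641) + (6/7)(0.059829) + (0)(0.37607) = 0.051282.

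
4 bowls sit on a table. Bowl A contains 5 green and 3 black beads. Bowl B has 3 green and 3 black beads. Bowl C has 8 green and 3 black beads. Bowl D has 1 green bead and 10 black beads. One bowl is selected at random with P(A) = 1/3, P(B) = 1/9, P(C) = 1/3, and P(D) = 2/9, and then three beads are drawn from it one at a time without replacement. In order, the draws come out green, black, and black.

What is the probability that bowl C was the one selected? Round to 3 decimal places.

0.195

The likelihood of the observed sequence under each hypothesis: P(data | bowl A) = (5/8)(3/7)(2/6) = 5/56; P(data | bowl B) = (3/6)(3/5)(2/4) = 3/20; P(data | bowl C) = (8/11)(3/10)(2/9) = 8/165; P(data | bowl D) = (1/11)(10/10)(9/9) = 1/11.
Multiplying each by its prior: 1/3 · 5/56 = 5/168, 1/9 · 3/20 = 1/60, 1/3 · 8/165 = 8/495, 2/9 · 1/11 = 2/99; these sum to 51/616.
By Bayes' rule, P(bowl C | data) = (8/495) / (51/616) = 448/2295.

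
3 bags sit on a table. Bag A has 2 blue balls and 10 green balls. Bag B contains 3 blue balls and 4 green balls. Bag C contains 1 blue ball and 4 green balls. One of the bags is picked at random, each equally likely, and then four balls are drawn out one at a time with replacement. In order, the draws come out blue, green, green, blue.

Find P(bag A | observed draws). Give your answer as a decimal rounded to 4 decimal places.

Under each hypothesis, the probability of the observed sequence is: P(data | bag A) = (2/12)(10/12)(10/12)(2/12) = 0.01929; P(data | bag B) = (3/7)(4/7)(4/7)(3/7) = 0.059975; P(data | bag C) = (1/5)(4/5)(4/5)(1/5) = 0.0256.
The prior-weighted likelihoods are 1/3 · 0.01929 = 0.00643, 1/3 · 0.059975 = 0.019992, 1/3 · 0.0256 = 0.0085333; summing to 0.034955.
Therefore the posterior P(bag A | data) = (0.00643) / (0.034955) = 0.18395.

0.1840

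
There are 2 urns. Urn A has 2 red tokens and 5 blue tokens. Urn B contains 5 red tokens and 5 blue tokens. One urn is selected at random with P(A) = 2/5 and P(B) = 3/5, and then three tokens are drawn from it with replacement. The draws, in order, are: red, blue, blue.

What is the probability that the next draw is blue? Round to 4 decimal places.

For each hypothesis, P(data | H) works out to: P(data | urn A) = (2/7)(5/7)(5/7) = 0.14577; P(data | urn B) = (5/10)(5/10)(5/10) = 0.125.
Weighting by the prior gives 2/5 · 0.14577 = 0.058309, 3/5 · 0.125 = 0.075; with total 0.13331.
Normalising, the posterior is P(urn A | data) = 0.4374, P(urn B | data) = 0.5626.
Averaging over the posterior, P(blue next | data) = (5/7)(0.4374) + (1/2)(0.5626) = 0.59373.

0.5937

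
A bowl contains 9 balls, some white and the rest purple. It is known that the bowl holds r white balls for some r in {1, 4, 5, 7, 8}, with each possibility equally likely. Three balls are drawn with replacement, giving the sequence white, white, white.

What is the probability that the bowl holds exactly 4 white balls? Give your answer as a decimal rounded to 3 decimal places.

For each hypothesis, P(data | H) works out to: P(data | r = 1) = (1/9)(1/9)(1/9) = 0.0013717; P(data | r = 4) = (4/9)(4/9)(4/9) = 0.087791; P(data | r = 5) = (5/9)(5/9)(5/9) = 0.17147; P(data | r = 7) = (7/9)(7/9)(7/9) = 0.47051; P(data | r = 8) = (8/9)(8/9)(8/9) = 0.70233.
Multiplying each by its prior: 1/5 · 0.0013717 = 0.00027435, 1/5 · 0.087791 = 0.017558, 1/5 · 0.17147 = 0.034294, 1/5 · 0.47051 = 0.094102, 1/5 · 0.70233 = 0.14047; summing to 0.28669.
Hence P(r = 4 | data) = (0.017558) / (0.28669) = 0.061244.

0.061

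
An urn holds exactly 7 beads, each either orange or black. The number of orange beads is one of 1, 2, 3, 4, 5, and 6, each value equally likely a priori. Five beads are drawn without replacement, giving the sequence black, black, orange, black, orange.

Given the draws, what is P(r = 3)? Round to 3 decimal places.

0.429

Compute the likelihood of the observed sequence for each case: P(data | r = 1) = (6/7)(5/6)(1/5)(4/4)(0/3) = 0; P(data | r = 2) = (5/7)(4/6)(2/5)(3/4)(1/3) = 1/21; P(data | r = 3) = (4/7)(3/6)(3/5)(2/4)(2/3) = 2/35; P(data | r = 4) = (3/7)(2/6)(4/5)(1/4)(3/3) = 1/35; P(data | r = 5) = (2/7)(1/6)(5/5)(0/4) = 0; P(data | r = 6) = (1/7)(0/6) = 0.
The prior-weighted likelihoods are 1/6 · 0 = 0, 1/6 · 1/21 = 1/126, 1/6 · 2/35 = 1/105, 1/6 · 1/35 = 1/210, 1/6 · 0 = 0, 1/6 · 0 = 0; these sum to 1/45.
Therefore the posterior P(r = 3 | data) = (1/105) / (1/45) = 3/7.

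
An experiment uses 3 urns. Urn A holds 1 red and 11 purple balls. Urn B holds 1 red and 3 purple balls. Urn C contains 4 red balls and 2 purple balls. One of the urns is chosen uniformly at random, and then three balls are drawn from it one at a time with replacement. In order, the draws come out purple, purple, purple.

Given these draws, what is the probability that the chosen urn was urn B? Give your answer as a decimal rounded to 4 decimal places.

0.3432

The likelihood of the observed sequence under each hypothesis: P(data | urn A) = (11/12)(11/12)(11/12) = 0.77025; P(data | urn B) = (3/4)(3/4)(3/4) = 0.42188; P(data | urn C) = (2/6)(2/6)(2/6) = 0.037037.
Weighting by the prior gives 1/3 · 0.77025 = 0.25675, 1/3 · 0.42188 = 0.14062, 1/3 · 0.037037 = 0.012346; summing to 0.40972.
By Bayes' rule, P(urn B | data) = (0.14062) / (0.40972) = 0.34322.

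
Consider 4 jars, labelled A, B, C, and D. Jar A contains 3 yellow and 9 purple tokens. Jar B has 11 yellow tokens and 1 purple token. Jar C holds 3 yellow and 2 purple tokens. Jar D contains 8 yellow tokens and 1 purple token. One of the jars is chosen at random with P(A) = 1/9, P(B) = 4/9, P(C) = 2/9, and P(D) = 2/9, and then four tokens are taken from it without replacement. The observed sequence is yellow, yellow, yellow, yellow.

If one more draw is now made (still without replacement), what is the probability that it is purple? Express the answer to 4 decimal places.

0.1471

Under each hypothesis, the probability of the observed sequence is: P(data | jar A) = (3/12)(2/11)(1/10)(0/9) = 0; P(data | jar B) = (11/12)(10/11)(9/10)(8/9) = 2/3; P(data | jar C) = (3/5)(2/4)(1/3)(0/2) = 0; P(data | jar D) = (8/9)(7/8)(6/7)(5/6) = 5/9.
The prior-weighted likelihoods are 1/9 · 0 = 0, 4/9 · 2/3 = 8/27, 2/9 · 0 = 0, 2/9 · 5/9 = 10/81; with total 34/81.
The posterior is then P(jar A | data) = 0, P(jar B | data) = 12/17, P(jar C | data) = 0, P(jar D | data) = 5/17.
The predictive probability is P(purple next | data) = (1/8)(12/17) + (1/5)(5/17) = 5/34.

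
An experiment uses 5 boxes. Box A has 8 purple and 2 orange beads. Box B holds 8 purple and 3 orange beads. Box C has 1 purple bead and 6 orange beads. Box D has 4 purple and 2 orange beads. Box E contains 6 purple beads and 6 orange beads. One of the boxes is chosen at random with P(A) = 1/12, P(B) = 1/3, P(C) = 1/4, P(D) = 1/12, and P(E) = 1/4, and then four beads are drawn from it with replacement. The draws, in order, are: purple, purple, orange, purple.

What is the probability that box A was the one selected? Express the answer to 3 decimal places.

0.126

Compute the likelihood of the observed sequence for each case: P(data | box A) = (8/10)(8/10)(2/10)(8/10) = 0.1024; P(data | box B) = (8/11)(8/11)(3/11)(8/11) = 0.10491; P(data | box C) = (1/7)(1/7)(6/7)(1/7) = 0.002499; P(data | box D) = (4/6)(4/6)(2/6)(4/6) = 0.098765; P(data | box E) = (6/12)(6/12)(6/12)(6/12) = 0.0625.
The prior-weighted likelihoods are 1/12 · 0.1024 = 0.0085333, 1/3 · 0.10491 = 0.03497, 1/4 · 0.002499 = 0.00062474, 1/12 · 0.098765 = 0.0082305, 1/4 · 0.0625 = 0.015625; these sum to 0.067984.
So P(box A | data) = (0.0085333) / (0.067984) = 0.12552.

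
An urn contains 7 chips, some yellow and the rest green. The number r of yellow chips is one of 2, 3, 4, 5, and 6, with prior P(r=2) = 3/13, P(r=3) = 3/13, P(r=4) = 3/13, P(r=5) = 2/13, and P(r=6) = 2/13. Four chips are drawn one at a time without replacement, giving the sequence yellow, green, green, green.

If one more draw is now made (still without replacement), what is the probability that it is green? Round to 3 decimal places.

Under each hypothesis, the probability of the observed sequence is: P(data | r = 2) = (2/7)(5/6)(4/5)(3/4) = 1/7; P(data | r = 3) = (3/7)(4/6)(3/5)(2/4) = 3/35; P(data | r = 4) = (4/7)(3/6)(2/5)(1/4) = 1/35; P(data | r = 5) = (5/7)(2/6)(1/5)(0/4) = 0; P(data | r = 6) = (6/7)(1/6)(0/5) = 0.
Multiplying each by its prior: 3/13 · 1/7 = 3/91, 3/13 · 3/35 = 9/455, 3/13 · 1/35 = 3/455, 2/13 · 0 = 0, 2/13 · 0 = 0; these sum to 27/455.
Normalising, the posterior is P(r = 2 | data) = 5/9, P(r = 3 | data) = 1/3, P(r = 4 | data) = 1/9, P(r = 5 | data) = 0, P(r = 6 | data) = 0.
The predictive probability is P(green next | data) = (2/3)(5/9) + (1/3)(1/3) + (0)(1/9) = 13/27.

0.481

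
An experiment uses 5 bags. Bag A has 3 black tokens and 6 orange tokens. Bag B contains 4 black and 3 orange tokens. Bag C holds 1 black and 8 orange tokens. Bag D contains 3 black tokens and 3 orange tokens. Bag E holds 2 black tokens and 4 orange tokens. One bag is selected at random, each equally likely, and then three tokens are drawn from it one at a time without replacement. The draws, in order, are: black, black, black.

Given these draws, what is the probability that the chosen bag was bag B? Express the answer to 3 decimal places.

The likelihood of the observed sequence under each hypothesis: P(data | bag A) = (3/9)(2/8)(1/7) = 0.011905; P(data | bag B) = (4/7)(3/6)(2/5) = 0.11429; P(data | bag C) = (1/9)(0/8) = 0; P(data | bag D) = (3/6)(2/5)(1/4) = 0.05; P(data | bag E) = (2/6)(1/5)(0/4) = 0.
Weighting by the prior gives 1/5 · 0.011905 = 0.002381, 1/5 · 0.11429 = 0.022857, 1/5 · 0 = 0, 1/5 · 0.05 = 0.01, 1/5 · 0 = 0; with total 0.035238.
So P(bag B | data) = (0.022857) / (0.035238) = 0.64865.

0.649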